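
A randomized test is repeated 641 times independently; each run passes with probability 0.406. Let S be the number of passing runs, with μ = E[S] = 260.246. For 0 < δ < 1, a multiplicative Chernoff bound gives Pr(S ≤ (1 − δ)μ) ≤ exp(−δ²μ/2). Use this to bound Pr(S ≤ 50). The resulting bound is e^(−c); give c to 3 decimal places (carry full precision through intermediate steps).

84.926

Write 50 = (1 − δ)μ, so δ = 1 − 50/260.246 = 0.8078741…
Then the exponent is δ²μ/2 = (μ − 50)²/(2μ) = 84.926148.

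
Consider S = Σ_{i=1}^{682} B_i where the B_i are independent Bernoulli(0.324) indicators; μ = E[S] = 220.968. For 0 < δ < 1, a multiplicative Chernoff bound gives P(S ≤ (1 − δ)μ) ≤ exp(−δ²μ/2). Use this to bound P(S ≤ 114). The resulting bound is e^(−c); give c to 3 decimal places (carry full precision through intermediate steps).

25.891

Write 114 = (1 − δ)μ, so δ = 1 − 114/220.968 = 0.4840882…
Then the exponent is δ²μ/2 = (μ − 114)²/(2μ) = 25.890973.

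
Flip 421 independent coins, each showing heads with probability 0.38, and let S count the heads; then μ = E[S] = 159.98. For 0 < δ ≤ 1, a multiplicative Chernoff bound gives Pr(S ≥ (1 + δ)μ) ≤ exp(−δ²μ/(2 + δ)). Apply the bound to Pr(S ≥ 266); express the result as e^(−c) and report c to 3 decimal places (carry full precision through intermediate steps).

Write 266 = (1 + δ)μ, so δ = 266/159.98 − 1 = 0.6627078…
Then the exponent is δ²μ/(2 + δ) = (266 − μ)² / (μ·(2 + δ)) = 26.386780.

26.387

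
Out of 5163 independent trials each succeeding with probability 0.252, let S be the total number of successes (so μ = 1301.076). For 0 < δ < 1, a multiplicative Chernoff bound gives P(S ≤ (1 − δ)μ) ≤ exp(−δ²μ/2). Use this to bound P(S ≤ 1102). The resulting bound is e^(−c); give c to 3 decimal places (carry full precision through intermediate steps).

Write 1102 = (1 − δ)μ, so δ = 1 − 1102/1301.076 = 0.1530087…
Then the exponent is δ²μ/2 = (μ − 1102)²/(2μ) = 15.230184.

15.230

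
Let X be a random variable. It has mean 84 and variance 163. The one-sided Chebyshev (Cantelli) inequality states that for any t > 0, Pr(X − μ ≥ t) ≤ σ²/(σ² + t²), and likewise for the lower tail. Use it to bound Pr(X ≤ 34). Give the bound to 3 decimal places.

0.061

Here σ² = 163 and t = 50, so σ² + t² = 2663.
Cantelli's bound: 163/2663 = 0.0612.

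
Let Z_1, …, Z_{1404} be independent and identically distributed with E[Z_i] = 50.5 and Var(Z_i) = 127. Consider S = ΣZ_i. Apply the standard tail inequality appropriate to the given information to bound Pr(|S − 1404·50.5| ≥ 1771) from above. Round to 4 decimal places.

With mean and variance of each term known, Chebyshev's inequality bounds the deviation of the sum (or sample mean).
Var(S) = n·Var(Z_i) = 1404·127 = 178308.
Chebyshev: Pr(|S − 1404·50.5| ≥ 1771) ≤ Var(S)/1771² = 178308/3136441 = 0.0569.

0.0569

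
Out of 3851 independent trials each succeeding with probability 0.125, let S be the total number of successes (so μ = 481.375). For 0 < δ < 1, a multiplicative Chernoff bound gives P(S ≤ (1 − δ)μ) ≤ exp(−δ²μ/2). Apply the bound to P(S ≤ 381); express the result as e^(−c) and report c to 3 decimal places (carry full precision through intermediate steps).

Write 381 = (1 − δ)μ, so δ = 1 − 381/481.375 = 0.2085173…
Then the exponent is δ²μ/2 = (μ − 381)²/(2μ) = 10.464960.

10.465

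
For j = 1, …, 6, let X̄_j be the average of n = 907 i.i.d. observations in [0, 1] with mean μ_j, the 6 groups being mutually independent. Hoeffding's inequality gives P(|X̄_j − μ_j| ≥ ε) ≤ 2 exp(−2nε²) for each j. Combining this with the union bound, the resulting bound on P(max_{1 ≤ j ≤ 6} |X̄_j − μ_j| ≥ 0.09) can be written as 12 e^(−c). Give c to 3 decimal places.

Union bound over the 6 events: P(max_{1 ≤ j ≤ 6} |X̄_j − μ_j| ≥ 0.09) ≤ 6·2·exp(−2nε²) = 12 exp(−2·907·0.09²).
So c = 2·907·0.09² = 14.6934.

14.693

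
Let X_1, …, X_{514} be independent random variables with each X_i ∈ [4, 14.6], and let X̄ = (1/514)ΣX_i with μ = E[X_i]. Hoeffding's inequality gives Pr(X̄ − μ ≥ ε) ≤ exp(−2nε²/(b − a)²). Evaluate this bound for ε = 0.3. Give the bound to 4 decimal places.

Exponent: 2nε²/(b − a)² = 2·514·0.3² / 10.6² = 0.82342.
Bound = exp(−0.82342) = 0.43893.

0.4389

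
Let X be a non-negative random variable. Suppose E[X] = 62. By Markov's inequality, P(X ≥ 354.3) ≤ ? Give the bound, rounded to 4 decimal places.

Markov's inequality: for a non-negative random variable, P(X ≥ a) ≤ E[X]/a.
Here E[X] = 62 and a = 354.3, so the bound is 62/354.3 = 0.1750.

0.1750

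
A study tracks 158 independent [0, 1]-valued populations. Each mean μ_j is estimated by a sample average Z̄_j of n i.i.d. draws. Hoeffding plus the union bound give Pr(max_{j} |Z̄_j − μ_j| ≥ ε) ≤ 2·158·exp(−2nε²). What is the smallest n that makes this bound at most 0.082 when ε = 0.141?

Need 2·158·exp(−2nε²) ≤ 0.082, i.e. exp(−2nε²) ≤ 0.082/316.
So 2nε² ≥ ln(316/0.082) = 8.256778.
Hence n ≥ 8.256778/(2·0.141²) = 207.655.
The smallest integer n is 208.

208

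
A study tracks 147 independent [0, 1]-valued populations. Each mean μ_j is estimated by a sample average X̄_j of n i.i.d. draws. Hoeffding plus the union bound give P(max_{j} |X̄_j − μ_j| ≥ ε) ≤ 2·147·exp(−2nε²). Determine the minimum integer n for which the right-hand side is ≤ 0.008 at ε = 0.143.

Need 2·147·exp(−2nε²) ≤ 0.008, i.e. exp(−2nε²) ≤ 0.008/294.
So 2nε² ≥ ln(294/0.008) = 10.511894.
Hence n ≥ 10.511894/(2·0.143²) = 257.027.
The smallest integer n is 258.

258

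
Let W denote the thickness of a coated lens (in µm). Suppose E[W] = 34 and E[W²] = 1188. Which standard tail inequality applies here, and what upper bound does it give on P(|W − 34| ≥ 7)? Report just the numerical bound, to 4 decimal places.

The first two moments determine the variance, so Chebyshev's inequality is the sharpest standard bound available.
Var(W) = E[W²] − (E[W])² = 1188 − 1156 = 32.
Chebyshev's inequality: P(|W − μ| ≥ t) ≤ Var(W)/t² = 32/49 = 0.6531.

0.6531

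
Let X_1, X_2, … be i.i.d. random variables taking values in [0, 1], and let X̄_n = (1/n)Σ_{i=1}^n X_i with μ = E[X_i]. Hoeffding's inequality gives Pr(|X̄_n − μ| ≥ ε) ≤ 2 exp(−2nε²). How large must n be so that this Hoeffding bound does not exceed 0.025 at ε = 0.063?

Require 2·exp(−2nε²) ≤ 0.025, i.e. 2nε² ≥ ln(2/0.025) = 4.382027.
So n ≥ 4.382027 / (2·0.063²) = 552.032.
The smallest integer n is 553.

553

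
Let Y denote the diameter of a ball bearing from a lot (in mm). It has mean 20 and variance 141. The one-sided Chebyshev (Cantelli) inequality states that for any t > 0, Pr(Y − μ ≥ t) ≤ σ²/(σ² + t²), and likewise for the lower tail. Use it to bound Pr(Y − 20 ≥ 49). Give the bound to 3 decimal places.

Here σ² = 141 and t = 49, so σ² + t² = 2542.
Cantelli's bound: 141/2542 = 0.0555.

0.055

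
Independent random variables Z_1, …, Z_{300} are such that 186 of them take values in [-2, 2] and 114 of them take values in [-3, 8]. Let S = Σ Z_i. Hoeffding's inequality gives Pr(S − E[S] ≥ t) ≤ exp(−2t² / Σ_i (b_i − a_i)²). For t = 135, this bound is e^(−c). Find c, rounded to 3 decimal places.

2.174

Σ(b_i − a_i)² = 186·4² + 114·11² = 16770.
c = 2t² / 16770 = 2·135² / 16770 = 2.1735.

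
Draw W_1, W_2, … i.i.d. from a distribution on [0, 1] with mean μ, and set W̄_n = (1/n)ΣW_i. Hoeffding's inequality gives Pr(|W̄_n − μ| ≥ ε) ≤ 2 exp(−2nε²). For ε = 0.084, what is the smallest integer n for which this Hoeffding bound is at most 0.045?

269

Require 2·exp(−2nε²) ≤ 0.045, i.e. 2nε² ≥ ln(2/0.045) = 3.794240.
So n ≥ 3.794240 / (2·0.084²) = 268.866.
The smallest integer n is 269.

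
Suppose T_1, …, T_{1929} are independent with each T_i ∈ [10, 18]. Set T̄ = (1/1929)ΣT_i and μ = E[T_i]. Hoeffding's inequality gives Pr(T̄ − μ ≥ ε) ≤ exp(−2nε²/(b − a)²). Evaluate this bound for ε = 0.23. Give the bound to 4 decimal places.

0.0412

Exponent: 2nε²/(b − a)² = 2·1929·0.23² / 8² = 3.18888.
Bound = exp(−3.18888) = 0.04122.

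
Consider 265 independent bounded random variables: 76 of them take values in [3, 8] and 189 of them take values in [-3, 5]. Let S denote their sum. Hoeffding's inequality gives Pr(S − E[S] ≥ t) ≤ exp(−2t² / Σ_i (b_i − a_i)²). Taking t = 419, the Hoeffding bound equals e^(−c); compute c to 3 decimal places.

25.087

Σ(b_i − a_i)² = 76·5² + 189·8² = 13996.
c = 2t² / 13996 = 2·419² / 13996 = 25.0873.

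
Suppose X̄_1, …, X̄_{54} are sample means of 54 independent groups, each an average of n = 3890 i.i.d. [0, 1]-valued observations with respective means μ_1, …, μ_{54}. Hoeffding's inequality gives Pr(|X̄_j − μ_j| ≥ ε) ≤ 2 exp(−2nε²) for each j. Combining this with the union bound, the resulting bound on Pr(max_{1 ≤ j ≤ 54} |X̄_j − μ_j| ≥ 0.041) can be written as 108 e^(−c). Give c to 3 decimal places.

Union bound over the 54 events: Pr(max_{1 ≤ j ≤ 54} |X̄_j − μ_j| ≥ 0.041) ≤ 54·2·exp(−2nε²) = 108 exp(−2·3890·0.041²).
So c = 2·3890·0.041² = 13.0782.

13.078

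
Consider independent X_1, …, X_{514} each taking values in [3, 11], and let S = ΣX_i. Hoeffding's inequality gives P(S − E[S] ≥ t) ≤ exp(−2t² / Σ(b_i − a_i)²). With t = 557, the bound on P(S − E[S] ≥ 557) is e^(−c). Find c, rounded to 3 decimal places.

Σ(b_i − a_i)² = 514·(8)² = 32896.
c = 2t²/32896 = 2·557²/32896 = 18.8624.

18.862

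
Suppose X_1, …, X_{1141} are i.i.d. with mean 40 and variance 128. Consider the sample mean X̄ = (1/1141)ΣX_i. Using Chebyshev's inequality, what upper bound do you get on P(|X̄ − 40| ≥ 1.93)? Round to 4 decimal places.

0.0301

Var(X̄) = Var(X_i)/n = 128/1141 = 0.11218.
Chebyshev: P(|X̄ − 40| ≥ 1.93) ≤ Var(X̄)/(1.93)² = 128/(1141·1.93²) = 0.0301.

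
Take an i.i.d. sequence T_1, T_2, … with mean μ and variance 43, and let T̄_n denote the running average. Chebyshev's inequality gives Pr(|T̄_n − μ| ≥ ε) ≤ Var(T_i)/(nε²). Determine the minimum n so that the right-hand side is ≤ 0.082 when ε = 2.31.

Require 43/(n·2.31²) ≤ 0.082, i.e. n ≥ 43/(0.082·2.31²) = 98.272.
The smallest integer n is 99.

99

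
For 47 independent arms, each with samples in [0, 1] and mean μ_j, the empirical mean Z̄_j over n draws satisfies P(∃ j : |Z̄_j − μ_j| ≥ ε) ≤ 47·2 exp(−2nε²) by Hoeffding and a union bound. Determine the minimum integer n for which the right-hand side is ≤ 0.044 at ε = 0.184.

114

Need 2·47·exp(−2nε²) ≤ 0.044, i.e. exp(−2nε²) ≤ 0.044/94.
So 2nε² ≥ ln(94/0.044) = 7.666860.
Hence n ≥ 7.666860/(2·0.184²) = 113.227.
The smallest integer n is 114.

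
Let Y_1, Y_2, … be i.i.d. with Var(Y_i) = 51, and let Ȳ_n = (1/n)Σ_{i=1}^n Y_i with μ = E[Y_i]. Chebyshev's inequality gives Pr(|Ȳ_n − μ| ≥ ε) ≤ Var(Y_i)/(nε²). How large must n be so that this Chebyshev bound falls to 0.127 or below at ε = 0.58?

1194

Require 51/(n·0.58²) ≤ 0.127, i.e. n ≥ 51/(0.127·0.58²) = 1193.742.
The smallest integer n is 1194.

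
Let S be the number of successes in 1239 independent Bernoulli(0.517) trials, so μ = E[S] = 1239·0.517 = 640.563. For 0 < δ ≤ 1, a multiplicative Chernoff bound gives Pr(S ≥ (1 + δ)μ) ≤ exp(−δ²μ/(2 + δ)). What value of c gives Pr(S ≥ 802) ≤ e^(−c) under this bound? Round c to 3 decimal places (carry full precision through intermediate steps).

Write 802 = (1 + δ)μ, so δ = 802/640.563 − 1 = 0.2520236…
Then the exponent is δ²μ/(2 + δ) = (802 − μ)² / (μ·(2 + δ)) = 18.066389.

18.066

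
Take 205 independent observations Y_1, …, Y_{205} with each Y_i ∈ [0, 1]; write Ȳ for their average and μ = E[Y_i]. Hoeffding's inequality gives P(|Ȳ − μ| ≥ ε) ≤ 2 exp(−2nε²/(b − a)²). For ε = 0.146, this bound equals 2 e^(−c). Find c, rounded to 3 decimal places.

8.740

c = 2nε²/(b − a)² = 2·205·0.146² / 1² = 8.7396.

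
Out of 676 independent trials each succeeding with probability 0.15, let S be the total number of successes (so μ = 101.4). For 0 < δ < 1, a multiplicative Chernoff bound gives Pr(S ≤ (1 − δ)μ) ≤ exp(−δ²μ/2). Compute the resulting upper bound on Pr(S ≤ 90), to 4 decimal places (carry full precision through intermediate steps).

0.5269

Write 90 = (1 − δ)μ, so δ = 1 − 90/101.4 = 0.112426…
Then the exponent is δ²μ/2 = (μ − 90)²/(2μ) = 0.640828.
Bound = exp(−0.640828) = 0.52686.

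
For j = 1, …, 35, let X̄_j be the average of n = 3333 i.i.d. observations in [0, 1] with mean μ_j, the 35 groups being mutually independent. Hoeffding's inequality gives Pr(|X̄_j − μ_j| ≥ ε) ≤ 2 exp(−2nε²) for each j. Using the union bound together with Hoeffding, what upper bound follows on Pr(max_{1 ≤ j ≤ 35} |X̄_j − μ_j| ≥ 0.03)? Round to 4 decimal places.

0.1736

Per-experiment Hoeffding bound: 2·exp(−2·3333·0.03²) = 2·exp(−5.99940) = 0.0049605.
Union bound over 35 events: 35·0.0049605 = 0.17362.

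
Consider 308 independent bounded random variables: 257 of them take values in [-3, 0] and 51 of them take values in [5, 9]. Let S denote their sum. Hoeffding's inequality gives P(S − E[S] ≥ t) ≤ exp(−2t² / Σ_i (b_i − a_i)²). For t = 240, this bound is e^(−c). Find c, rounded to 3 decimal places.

36.817

Σ(b_i − a_i)² = 257·3² + 51·4² = 3129.
c = 2t² / 3129 = 2·240² / 3129 = 36.8169.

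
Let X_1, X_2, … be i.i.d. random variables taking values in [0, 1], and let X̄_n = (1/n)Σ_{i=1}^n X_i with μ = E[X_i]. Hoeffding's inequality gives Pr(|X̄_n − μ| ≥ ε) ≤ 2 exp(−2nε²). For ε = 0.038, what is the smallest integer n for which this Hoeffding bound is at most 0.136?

931

Require 2·exp(−2nε²) ≤ 0.136, i.e. 2nε² ≥ ln(2/0.136) = 2.688248.
So n ≥ 2.688248 / (2·0.038²) = 930.834.
The smallest integer n is 931.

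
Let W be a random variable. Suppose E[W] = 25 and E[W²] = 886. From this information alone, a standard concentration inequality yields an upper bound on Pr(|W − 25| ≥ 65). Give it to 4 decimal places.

The first two moments determine the variance, so Chebyshev's inequality is the sharpest standard bound available.
Var(W) = E[W²] − (E[W])² = 886 − 625 = 261.
Chebyshev's inequality: Pr(|W − μ| ≥ t) ≤ Var(W)/t² = 261/4225 = 0.0618.

0.0618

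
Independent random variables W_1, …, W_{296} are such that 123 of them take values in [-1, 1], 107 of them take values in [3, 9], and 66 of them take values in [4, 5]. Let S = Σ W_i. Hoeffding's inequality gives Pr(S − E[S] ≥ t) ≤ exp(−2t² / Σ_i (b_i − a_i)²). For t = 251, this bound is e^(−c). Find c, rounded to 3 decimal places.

28.572

Σ(b_i − a_i)² = 123·2² + 107·6² + 66·1² = 4410.
c = 2t² / 4410 = 2·251² / 4410 = 28.5719.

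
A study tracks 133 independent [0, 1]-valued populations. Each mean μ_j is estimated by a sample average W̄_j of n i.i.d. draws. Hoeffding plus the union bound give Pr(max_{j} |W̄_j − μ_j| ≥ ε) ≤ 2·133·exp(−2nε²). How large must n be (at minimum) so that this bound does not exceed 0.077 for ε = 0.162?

Need 2·133·exp(−2nε²) ≤ 0.077, i.e. exp(−2nε²) ≤ 0.077/266.
So 2nε² ≥ ln(266/0.077) = 8.147446.
Hence n ≥ 8.147446/(2·0.162²) = 155.225.
The smallest integer n is 156.

156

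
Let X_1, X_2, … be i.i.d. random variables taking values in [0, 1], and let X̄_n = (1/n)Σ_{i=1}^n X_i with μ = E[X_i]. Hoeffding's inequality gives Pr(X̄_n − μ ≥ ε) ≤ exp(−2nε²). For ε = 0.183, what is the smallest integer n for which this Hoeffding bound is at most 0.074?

39

Require exp(−2nε²) ≤ 0.074, i.e. 2nε² ≥ ln(1/0.074) = 2.603690.
So n ≥ 2.603690 / (2·0.183²) = 38.874.
The smallest integer n is 39.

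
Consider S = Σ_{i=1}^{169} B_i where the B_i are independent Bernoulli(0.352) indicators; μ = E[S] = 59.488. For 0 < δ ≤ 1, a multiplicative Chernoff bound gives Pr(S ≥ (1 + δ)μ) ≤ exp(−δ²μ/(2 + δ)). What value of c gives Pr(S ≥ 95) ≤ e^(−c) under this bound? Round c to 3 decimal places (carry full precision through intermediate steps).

Write 95 = (1 + δ)μ, so δ = 95/59.488 − 1 = 0.5969607…
Then the exponent is δ²μ/(2 + δ) = (95 − μ)² / (μ·(2 + δ)) = 8.163107.

8.163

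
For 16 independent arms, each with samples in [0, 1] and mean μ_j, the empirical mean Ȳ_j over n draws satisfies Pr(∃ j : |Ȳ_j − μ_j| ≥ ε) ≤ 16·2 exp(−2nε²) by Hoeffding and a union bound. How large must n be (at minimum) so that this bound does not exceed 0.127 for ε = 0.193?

75

Need 2·16·exp(−2nε²) ≤ 0.127, i.e. exp(−2nε²) ≤ 0.127/32.
So 2nε² ≥ ln(32/0.127) = 5.529304.
Hence n ≥ 5.529304/(2·0.193²) = 74.221.
The smallest integer n is 75.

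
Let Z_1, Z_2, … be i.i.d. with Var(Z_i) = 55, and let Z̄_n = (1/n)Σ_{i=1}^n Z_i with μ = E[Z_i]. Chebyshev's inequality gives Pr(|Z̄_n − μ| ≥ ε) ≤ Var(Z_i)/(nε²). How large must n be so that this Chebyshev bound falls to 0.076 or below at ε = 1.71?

Require 55/(n·1.71²) ≤ 0.076, i.e. n ≥ 55/(0.076·1.71²) = 247.490.
The smallest integer n is 248.

248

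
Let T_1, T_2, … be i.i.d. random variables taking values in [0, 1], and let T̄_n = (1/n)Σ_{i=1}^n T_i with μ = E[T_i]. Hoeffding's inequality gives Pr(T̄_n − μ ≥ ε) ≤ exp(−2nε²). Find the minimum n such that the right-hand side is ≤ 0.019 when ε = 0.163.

75

Require exp(−2nε²) ≤ 0.019, i.e. 2nε² ≥ ln(1/0.019) = 3.963316.
So n ≥ 3.963316 / (2·0.163²) = 74.585.
The smallest integer n is 75.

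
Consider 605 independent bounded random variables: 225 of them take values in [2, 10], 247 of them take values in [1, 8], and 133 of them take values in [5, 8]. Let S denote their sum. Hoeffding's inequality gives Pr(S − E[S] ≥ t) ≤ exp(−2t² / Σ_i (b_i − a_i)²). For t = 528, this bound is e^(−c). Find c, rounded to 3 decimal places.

Σ(b_i − a_i)² = 225·8² + 247·7² + 133·3² = 27700.
c = 2t² / 27700 = 2·528² / 27700 = 20.1288.

20.129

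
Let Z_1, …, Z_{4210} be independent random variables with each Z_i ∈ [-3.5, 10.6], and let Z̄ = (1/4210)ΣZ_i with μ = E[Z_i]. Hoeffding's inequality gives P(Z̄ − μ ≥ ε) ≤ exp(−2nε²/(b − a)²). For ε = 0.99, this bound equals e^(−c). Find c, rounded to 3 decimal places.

c = 2nε²/(b − a)² = 2·4210·0.99² / 14.1² = 41.5092.

41.509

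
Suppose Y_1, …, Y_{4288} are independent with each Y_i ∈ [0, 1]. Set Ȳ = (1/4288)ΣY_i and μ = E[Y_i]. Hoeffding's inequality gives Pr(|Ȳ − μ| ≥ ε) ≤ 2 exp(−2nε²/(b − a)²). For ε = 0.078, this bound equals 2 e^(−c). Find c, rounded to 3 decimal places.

c = 2nε²/(b − a)² = 2·4288·0.078² / 1² = 52.1764.

52.176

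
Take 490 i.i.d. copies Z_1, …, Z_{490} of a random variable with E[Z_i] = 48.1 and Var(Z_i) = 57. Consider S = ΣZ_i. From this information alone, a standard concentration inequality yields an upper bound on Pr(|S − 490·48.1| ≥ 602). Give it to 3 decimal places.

With mean and variance of each term known, Chebyshev's inequality bounds the deviation of the sum (or sample mean).
Var(S) = n·Var(Z_i) = 490·57 = 27930.
Chebyshev: Pr(|S − 490·48.1| ≥ 602) ≤ Var(S)/602² = 27930/362404 = 0.0771.

0.077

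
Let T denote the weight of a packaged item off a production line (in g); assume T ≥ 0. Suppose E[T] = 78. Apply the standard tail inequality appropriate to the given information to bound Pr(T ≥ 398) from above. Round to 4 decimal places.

Only the mean of a non-negative variable is known, so Markov's inequality is the applicable tail bound.
Markov's inequality: for a non-negative random variable, Pr(T ≥ a) ≤ E[T]/a.
Here E[T] = 78 and a = 398, so the bound is 78/398 = 0.1960.

0.1960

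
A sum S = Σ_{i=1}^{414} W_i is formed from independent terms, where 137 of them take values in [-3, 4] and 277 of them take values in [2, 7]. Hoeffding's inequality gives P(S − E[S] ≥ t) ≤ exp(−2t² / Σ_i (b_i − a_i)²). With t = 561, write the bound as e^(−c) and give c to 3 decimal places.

Σ(b_i − a_i)² = 137·7² + 277·5² = 13638.
c = 2t² / 13638 = 2·561² / 13638 = 46.1535.

46.154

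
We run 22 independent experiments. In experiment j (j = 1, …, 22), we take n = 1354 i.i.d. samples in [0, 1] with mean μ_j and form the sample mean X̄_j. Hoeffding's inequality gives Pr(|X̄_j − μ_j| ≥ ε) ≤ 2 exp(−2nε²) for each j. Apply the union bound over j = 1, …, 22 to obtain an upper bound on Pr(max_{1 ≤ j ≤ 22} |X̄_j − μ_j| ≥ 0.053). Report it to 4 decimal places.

0.0219

Per-experiment Hoeffding bound: 2·exp(−2·1354·0.053²) = 2·exp(−7.60677) = 0.00099415.
Union bound over 22 events: 22·0.00099415 = 0.02187.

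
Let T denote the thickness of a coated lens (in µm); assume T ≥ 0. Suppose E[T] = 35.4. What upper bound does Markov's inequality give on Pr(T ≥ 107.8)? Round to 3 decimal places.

Markov's inequality: for a non-negative random variable, Pr(T ≥ a) ≤ E[T]/a.
Here E[T] = 35.4 and a = 107.8, so the bound is 35.4/107.8 = 0.3284.

0.328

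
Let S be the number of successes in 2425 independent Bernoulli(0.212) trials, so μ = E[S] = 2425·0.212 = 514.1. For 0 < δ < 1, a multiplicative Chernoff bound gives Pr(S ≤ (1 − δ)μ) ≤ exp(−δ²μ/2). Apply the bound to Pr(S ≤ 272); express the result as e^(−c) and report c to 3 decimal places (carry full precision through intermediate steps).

57.005

Write 272 = (1 − δ)μ, so δ = 1 − 272/514.1 = 0.4709201…
Then the exponent is δ²μ/2 = (μ − 272)²/(2μ) = 57.004873.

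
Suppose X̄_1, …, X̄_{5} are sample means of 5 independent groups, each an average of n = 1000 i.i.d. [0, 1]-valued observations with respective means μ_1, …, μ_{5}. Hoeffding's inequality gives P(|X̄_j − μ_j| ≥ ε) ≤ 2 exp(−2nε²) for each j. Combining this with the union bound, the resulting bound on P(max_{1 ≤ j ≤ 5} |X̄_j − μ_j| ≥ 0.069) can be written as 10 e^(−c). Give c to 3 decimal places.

Union bound over the 5 events: P(max_{1 ≤ j ≤ 5} |X̄_j − μ_j| ≥ 0.069) ≤ 5·2·exp(−2nε²) = 10 exp(−2·1000·0.069²).
So c = 2·1000·0.069² = 9.5220.

9.522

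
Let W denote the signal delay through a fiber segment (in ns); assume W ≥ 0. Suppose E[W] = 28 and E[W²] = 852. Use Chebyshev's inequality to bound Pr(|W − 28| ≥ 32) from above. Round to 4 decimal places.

0.0664

Var(W) = E[W²] − (E[W])² = 852 − 784 = 68.
Chebyshev's inequality: Pr(|W − μ| ≥ t) ≤ Var(W)/t² = 68/1024 = 0.0664.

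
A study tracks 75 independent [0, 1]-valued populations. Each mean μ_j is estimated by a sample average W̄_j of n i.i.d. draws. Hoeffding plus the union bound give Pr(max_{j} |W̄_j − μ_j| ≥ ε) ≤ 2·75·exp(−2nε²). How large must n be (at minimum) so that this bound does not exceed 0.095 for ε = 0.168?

131

Need 2·75·exp(−2nε²) ≤ 0.095, i.e. exp(−2nε²) ≤ 0.095/150.
So 2nε² ≥ ln(150/0.095) = 7.364514.
Hence n ≥ 7.364514/(2·0.168²) = 130.465.
The smallest integer n is 131.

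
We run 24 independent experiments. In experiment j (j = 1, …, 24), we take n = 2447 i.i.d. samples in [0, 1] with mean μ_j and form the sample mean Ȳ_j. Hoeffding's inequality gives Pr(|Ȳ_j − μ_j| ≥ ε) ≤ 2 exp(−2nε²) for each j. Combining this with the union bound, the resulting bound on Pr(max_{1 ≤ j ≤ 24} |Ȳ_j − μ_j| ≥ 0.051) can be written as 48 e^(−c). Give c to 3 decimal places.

12.729

Union bound over the 24 events: Pr(max_{1 ≤ j ≤ 24} |Ȳ_j − μ_j| ≥ 0.051) ≤ 24·2·exp(−2nε²) = 48 exp(−2·2447·0.051²).
So c = 2·2447·0.051² = 12.7293.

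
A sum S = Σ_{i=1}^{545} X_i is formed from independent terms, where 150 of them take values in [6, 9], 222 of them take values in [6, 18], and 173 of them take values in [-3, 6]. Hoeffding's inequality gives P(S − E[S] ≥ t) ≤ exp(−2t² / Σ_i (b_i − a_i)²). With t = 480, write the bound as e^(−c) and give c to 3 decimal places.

Σ(b_i − a_i)² = 150·3² + 222·12² + 173·9² = 47331.
c = 2t² / 47331 = 2·480² / 47331 = 9.7357.

9.736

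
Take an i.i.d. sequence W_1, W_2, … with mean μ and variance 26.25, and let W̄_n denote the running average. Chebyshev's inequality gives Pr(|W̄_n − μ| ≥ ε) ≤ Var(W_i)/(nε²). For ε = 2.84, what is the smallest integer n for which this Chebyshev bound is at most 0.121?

Require 26.25/(n·2.84²) ≤ 0.121, i.e. n ≥ 26.25/(0.121·2.84²) = 26.897.
The smallest integer n is 27.

27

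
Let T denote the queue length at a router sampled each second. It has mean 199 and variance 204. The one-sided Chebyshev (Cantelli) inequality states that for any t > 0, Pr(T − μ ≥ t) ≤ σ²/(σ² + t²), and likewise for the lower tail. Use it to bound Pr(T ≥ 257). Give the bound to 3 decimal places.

Here σ² = 204 and t = 58, so σ² + t² = 3568.
Cantelli's bound: 204/3568 = 0.0572.

0.057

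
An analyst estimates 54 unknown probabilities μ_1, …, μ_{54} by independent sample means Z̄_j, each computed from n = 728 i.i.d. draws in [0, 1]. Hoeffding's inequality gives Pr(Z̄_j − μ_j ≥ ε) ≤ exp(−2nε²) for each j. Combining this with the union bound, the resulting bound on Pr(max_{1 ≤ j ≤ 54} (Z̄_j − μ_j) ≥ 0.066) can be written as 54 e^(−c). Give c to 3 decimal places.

Union bound over the 54 events: Pr(max_{1 ≤ j ≤ 54} (Z̄_j − μ_j) ≥ 0.066) ≤ 54·exp(−2nε²) = 54 exp(−2·728·0.066²).
So c = 2·728·0.066² = 6.3423.

6.342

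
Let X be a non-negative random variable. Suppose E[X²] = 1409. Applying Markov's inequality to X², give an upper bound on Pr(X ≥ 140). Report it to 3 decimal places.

0.072

Since X ≥ 0, the event {X ≥ 140} is the same as {X² ≥ 19600}.
Markov's inequality applied to X² gives Pr(X² ≥ 19600) ≤ E[X²]/19600 = 1409/19600 = 0.0719.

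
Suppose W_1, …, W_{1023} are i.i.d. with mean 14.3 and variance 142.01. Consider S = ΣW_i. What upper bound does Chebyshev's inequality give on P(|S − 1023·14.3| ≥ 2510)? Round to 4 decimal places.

Var(S) = n·Var(W_i) = 1023·142.01 = 145276.23.
Chebyshev: P(|S − 1023·14.3| ≥ 2510) ≤ Var(S)/2510² = 145276.23/6300100 = 0.0231.

0.0231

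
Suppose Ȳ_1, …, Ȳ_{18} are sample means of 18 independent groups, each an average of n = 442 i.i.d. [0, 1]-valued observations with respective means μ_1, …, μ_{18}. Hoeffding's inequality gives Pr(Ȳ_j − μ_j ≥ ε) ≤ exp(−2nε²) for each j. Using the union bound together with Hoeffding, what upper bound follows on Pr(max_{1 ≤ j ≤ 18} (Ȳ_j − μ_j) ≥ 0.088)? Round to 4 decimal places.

Per-experiment Hoeffding bound: exp(−2·442·0.088²) = exp(−6.84570) = 0.001064.
Union bound over 18 events: 18·0.001064 = 0.01915.

0.0192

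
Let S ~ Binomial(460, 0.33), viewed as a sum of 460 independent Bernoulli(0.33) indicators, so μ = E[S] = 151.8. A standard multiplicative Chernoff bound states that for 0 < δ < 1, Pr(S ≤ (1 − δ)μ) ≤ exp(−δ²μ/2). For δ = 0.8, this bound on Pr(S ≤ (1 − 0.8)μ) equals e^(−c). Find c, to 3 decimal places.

c = δ²μ/2 = 0.8²·151.8/2 = 48.5760.

48.576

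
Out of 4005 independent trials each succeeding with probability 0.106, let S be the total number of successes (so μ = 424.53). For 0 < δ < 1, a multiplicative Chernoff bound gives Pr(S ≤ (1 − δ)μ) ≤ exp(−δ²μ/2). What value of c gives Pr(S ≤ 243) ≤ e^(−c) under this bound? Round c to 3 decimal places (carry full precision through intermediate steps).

38.811

Write 243 = (1 − δ)μ, so δ = 1 − 243/424.53 = 0.4276023…
Then the exponent is δ²μ/2 = (μ − 243)²/(2μ) = 38.811322.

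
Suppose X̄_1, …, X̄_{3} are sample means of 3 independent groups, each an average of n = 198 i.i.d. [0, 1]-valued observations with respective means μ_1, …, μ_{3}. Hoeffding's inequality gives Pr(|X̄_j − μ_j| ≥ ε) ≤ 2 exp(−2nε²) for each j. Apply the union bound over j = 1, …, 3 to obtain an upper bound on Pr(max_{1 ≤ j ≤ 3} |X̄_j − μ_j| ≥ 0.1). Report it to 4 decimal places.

Per-experiment Hoeffding bound: 2·exp(−2·198·0.1²) = 2·exp(−3.96000) = 0.038126.
Union bound over 3 events: 3·0.038126 = 0.11438.

0.1144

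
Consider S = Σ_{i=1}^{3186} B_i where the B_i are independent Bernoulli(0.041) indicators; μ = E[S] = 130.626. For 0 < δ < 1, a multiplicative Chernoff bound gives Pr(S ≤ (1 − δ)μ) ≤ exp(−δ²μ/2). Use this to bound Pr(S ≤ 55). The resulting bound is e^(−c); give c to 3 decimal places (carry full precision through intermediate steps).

21.892

Write 55 = (1 − δ)μ, so δ = 1 − 55/130.626 = 0.5789506…
Then the exponent is δ²μ/2 = (μ − 55)²/(2μ) = 21.891859.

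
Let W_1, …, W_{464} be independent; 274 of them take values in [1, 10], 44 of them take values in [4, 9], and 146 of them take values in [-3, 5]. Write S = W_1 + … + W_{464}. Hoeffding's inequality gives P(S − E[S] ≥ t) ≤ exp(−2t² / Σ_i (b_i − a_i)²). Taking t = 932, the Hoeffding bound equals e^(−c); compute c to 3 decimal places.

Σ(b_i − a_i)² = 274·9² + 44·5² + 146·8² = 32638.
c = 2t² / 32638 = 2·932² / 32638 = 53.2278.

53.228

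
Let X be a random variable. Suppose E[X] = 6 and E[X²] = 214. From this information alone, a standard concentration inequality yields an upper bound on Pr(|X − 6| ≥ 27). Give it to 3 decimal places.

The first two moments determine the variance, so Chebyshev's inequality is the sharpest standard bound available.
Var(X) = E[X²] − (E[X])² = 214 − 36 = 178.
Chebyshev's inequality: Pr(|X − μ| ≥ t) ≤ Var(X)/t² = 178/729 = 0.2442.

0.244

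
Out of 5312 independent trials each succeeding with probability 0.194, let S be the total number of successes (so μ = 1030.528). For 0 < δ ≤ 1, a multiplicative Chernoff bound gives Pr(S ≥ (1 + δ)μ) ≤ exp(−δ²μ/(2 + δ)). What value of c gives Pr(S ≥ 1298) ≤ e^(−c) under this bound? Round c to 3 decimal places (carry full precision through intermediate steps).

30.724

Write 1298 = (1 + δ)μ, so δ = 1298/1030.528 − 1 = 0.2595485…
Then the exponent is δ²μ/(2 + δ) = (1298 − μ)² / (μ·(2 + δ)) = 30.723818.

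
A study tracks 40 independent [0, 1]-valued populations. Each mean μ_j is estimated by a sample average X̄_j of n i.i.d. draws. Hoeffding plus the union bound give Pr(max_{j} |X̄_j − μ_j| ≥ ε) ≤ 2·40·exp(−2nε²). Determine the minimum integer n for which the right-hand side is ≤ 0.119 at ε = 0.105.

Need 2·40·exp(−2nε²) ≤ 0.119, i.e. exp(−2nε²) ≤ 0.119/80.
So 2nε² ≥ ln(80/0.119) = 6.510658.
Hence n ≥ 6.510658/(2·0.105²) = 295.268.
The smallest integer n is 296.

296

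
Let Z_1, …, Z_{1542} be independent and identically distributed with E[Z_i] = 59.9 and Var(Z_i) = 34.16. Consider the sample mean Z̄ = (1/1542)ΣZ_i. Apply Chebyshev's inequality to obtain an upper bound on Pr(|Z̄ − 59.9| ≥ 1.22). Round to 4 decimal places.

0.0149

Var(Z̄) = Var(Z_i)/n = 34.16/1542 = 0.022153.
Chebyshev: Pr(|Z̄ − 59.9| ≥ 1.22) ≤ Var(Z̄)/(1.22)² = 34.16/(1542·1.22²) = 0.0149.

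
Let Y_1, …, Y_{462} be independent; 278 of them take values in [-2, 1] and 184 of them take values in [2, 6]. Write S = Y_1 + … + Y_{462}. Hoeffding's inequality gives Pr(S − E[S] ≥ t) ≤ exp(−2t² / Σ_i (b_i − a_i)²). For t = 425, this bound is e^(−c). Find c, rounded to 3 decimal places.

66.333

Σ(b_i − a_i)² = 278·3² + 184·4² = 5446.
c = 2t² / 5446 = 2·425² / 5446 = 66.3331.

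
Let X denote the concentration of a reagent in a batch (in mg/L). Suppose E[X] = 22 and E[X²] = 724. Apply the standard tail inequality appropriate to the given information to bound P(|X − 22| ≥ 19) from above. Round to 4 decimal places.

0.6648

The first two moments determine the variance, so Chebyshev's inequality is the sharpest standard bound available.
Var(X) = E[X²] − (E[X])² = 724 − 484 = 240.
Chebyshev's inequality: P(|X − μ| ≥ t) ≤ Var(X)/t² = 240/361 = 0.6648.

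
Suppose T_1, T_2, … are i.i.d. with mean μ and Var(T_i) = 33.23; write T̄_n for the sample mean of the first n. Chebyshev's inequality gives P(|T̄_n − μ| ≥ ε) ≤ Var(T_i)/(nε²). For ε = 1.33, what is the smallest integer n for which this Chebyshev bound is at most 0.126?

Require 33.23/(n·1.33²) ≤ 0.126, i.e. n ≥ 33.23/(0.126·1.33²) = 149.093.
The smallest integer n is 150.

150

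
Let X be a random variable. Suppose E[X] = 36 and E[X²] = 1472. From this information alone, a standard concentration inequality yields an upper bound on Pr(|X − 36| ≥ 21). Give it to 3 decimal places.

The first two moments determine the variance, so Chebyshev's inequality is the sharpest standard bound available.
Var(X) = E[X²] − (E[X])² = 1472 − 1296 = 176.
Chebyshev's inequality: Pr(|X − μ| ≥ t) ≤ Var(X)/t² = 176/441 = 0.3991.

0.399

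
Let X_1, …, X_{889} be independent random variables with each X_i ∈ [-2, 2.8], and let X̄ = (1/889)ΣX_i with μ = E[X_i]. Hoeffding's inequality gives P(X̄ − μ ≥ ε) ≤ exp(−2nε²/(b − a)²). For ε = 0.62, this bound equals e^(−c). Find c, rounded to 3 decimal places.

c = 2nε²/(b − a)² = 2·889·0.62² / 4.8² = 29.6642.

29.664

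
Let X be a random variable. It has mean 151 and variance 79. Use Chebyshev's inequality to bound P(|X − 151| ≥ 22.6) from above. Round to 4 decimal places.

0.1547

Chebyshev: P(|X − μ| ≥ t) ≤ Var(X)/t².
Bound = 79 / 510.76 = 0.1547.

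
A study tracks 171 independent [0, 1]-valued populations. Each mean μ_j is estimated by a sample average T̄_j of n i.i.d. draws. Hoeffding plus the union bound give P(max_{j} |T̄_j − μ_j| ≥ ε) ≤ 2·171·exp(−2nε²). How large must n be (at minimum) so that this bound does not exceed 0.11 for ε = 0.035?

Need 2·171·exp(−2nε²) ≤ 0.11, i.e. exp(−2nε²) ≤ 0.11/342.
So 2nε² ≥ ln(342/0.11) = 8.042086.
Hence n ≥ 8.042086/(2·0.035²) = 3282.484.
The smallest integer n is 3283.

3283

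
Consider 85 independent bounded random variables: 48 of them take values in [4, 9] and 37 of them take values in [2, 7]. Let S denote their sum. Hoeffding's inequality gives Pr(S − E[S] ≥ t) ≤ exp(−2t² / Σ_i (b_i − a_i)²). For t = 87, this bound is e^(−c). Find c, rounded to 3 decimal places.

Σ(b_i − a_i)² = 48·5² + 37·5² = 2125.
c = 2t² / 2125 = 2·87² / 2125 = 7.1238.

7.124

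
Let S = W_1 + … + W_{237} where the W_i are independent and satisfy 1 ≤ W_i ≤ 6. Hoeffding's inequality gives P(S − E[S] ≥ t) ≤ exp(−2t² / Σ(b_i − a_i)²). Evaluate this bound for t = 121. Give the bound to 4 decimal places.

0.0071

Σ(b_i − a_i)² = 237·(5)² = 5925.
Exponent = 2·121²/5925 = 4.9421.
Bound = exp(−4.9421) = 0.00714.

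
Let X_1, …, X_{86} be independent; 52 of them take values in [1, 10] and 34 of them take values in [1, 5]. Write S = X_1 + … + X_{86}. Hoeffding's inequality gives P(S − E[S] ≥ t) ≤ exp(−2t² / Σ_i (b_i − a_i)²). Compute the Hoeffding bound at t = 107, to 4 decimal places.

0.0081

Σ(b_i − a_i)² = 52·9² + 34·4² = 4756.
Exponent = 2·107² / 4756 = 4.81455.
Bound = exp(−4.81455) = 0.00811.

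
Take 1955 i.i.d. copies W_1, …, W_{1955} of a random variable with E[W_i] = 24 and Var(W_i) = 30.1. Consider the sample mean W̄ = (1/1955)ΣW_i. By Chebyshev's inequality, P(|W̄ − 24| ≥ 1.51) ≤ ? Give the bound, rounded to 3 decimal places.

0.007

Var(W̄) = Var(W_i)/n = 30.1/1955 = 0.015396.
Chebyshev: P(|W̄ − 24| ≥ 1.51) ≤ Var(W̄)/(1.51)² = 30.1/(1955·1.51²) = 0.0068.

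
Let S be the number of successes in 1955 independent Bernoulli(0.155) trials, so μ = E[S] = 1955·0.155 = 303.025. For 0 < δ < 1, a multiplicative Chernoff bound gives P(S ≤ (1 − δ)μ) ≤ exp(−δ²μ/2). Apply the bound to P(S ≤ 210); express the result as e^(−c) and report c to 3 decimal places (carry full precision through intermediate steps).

Write 210 = (1 − δ)μ, so δ = 1 − 210/303.025 = 0.3069879…
Then the exponent is δ²μ/2 = (μ − 210)²/(2μ) = 14.278773.

14.279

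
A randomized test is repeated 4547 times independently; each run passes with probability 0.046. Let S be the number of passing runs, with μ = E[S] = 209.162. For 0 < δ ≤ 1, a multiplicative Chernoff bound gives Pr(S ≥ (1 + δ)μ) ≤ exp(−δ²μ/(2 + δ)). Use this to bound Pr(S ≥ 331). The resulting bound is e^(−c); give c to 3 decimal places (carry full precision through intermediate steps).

Write 331 = (1 + δ)μ, so δ = 331/209.162 − 1 = 0.5825054…
Then the exponent is δ²μ/(2 + δ) = (331 − μ)² / (μ·(2 + δ)) = 27.481567.

27.482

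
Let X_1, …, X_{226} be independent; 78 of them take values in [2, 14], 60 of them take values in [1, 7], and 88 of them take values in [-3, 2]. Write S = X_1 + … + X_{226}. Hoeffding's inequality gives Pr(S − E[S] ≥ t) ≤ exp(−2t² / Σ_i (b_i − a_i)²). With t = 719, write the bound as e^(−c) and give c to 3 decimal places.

66.311

Σ(b_i − a_i)² = 78·12² + 60·6² + 88·5² = 15592.
c = 2t² / 15592 = 2·719² / 15592 = 66.3111.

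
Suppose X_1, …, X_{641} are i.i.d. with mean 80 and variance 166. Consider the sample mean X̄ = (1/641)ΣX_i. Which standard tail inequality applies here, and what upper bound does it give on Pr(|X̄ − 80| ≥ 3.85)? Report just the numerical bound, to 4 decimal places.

With mean and variance of each term known, Chebyshev's inequality bounds the deviation of the sum (or sample mean).
Var(X̄) = Var(X_i)/n = 166/641 = 0.25897.
Chebyshev: Pr(|X̄ − 80| ≥ 3.85) ≤ Var(X̄)/(3.85)² = 166/(641·3.85²) = 0.0175.

0.0175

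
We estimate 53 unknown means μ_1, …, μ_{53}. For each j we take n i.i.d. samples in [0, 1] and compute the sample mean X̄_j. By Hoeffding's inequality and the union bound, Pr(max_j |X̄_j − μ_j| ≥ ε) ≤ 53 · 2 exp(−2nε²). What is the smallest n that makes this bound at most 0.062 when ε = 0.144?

Need 2·53·exp(−2nε²) ≤ 0.062, i.e. exp(−2nε²) ≤ 0.062/106.
So 2nε² ≥ ln(106/0.062) = 7.444060.
Hence n ≥ 7.444060/(2·0.144²) = 179.496.
The smallest integer n is 180.

180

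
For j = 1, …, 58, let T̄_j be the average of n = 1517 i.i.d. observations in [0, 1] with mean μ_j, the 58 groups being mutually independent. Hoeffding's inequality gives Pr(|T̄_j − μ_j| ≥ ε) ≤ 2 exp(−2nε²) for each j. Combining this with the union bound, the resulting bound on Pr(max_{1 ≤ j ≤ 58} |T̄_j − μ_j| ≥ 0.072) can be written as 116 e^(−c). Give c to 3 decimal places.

Union bound over the 58 events: Pr(max_{1 ≤ j ≤ 58} |T̄_j − μ_j| ≥ 0.072) ≤ 58·2·exp(−2nε²) = 116 exp(−2·1517·0.072²).
So c = 2·1517·0.072² = 15.7283.

15.728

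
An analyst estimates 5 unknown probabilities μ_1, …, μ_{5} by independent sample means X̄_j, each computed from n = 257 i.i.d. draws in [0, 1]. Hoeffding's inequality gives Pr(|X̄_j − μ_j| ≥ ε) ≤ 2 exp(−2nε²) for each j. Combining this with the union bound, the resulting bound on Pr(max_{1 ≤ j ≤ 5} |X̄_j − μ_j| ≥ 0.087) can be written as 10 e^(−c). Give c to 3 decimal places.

3.890

Union bound over the 5 events: Pr(max_{1 ≤ j ≤ 5} |X̄_j − μ_j| ≥ 0.087) ≤ 5·2·exp(−2nε²) = 10 exp(−2·257·0.087²).
So c = 2·257·0.087² = 3.8905.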